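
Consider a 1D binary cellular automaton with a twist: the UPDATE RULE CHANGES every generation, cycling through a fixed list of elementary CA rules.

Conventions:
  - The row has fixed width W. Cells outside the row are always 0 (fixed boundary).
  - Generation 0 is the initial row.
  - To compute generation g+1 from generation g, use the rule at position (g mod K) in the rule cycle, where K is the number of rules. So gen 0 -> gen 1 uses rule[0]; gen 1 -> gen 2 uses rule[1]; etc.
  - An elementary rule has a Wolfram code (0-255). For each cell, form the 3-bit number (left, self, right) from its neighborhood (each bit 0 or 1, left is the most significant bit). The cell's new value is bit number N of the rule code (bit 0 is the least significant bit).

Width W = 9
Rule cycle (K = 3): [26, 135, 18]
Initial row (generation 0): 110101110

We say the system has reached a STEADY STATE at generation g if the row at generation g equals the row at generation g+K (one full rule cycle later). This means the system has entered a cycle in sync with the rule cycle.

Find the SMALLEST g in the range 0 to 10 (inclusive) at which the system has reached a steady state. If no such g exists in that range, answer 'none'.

Gen 0: 110101110
Gen 1 (rule 26): 100001001
Gen 2 (rule 135): 101111011
Gen 3 (rule 18): 000000000
Gen 4 (rule 26): 000000000
Gen 5 (rule 135): 111111111
Gen 6 (rule 18): 000000000
Gen 7 (rule 26): 000000000
Gen 8 (rule 135): 111111111
Gen 9 (rule 18): 000000000
Gen 10 (rule 26): 000000000
Gen 11 (rule 135): 111111111
Gen 12 (rule 18): 000000000
Gen 13 (rule 26): 000000000

Answer: 3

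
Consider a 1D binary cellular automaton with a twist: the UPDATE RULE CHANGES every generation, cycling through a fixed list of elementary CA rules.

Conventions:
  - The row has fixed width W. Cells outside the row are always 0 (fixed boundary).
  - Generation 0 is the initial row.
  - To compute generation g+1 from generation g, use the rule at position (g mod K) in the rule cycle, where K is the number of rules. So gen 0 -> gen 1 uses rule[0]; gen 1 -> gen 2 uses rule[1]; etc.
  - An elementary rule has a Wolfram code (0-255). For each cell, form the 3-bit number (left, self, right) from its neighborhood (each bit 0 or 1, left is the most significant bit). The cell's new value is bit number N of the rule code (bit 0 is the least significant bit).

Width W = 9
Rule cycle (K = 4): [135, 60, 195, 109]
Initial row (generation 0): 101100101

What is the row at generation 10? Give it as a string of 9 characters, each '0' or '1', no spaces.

Answer: 110000000

Derivation:
Gen 0: 101100101
Gen 1 (rule 135): 100001101
Gen 2 (rule 60): 110001011
Gen 3 (rule 195): 010110001
Gen 4 (rule 109): 011110101
Gen 5 (rule 135): 101100101
Gen 6 (rule 60): 111010111
Gen 7 (rule 195): 011000011
Gen 8 (rule 109): 011011011
Gen 9 (rule 135): 100000000
Gen 10 (rule 60): 110000000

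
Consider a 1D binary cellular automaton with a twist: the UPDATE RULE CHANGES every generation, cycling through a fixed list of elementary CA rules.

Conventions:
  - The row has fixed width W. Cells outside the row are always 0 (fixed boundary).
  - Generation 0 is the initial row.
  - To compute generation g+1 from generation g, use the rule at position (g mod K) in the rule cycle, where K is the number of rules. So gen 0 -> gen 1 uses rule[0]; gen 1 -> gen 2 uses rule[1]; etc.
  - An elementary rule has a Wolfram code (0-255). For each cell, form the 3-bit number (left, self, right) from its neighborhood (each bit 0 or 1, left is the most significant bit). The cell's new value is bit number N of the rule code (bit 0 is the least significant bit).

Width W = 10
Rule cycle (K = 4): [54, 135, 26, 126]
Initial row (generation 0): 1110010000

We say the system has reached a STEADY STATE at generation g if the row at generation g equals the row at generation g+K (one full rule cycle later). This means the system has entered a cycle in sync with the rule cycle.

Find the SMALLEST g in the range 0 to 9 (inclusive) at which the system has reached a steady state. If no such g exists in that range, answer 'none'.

Answer: 9

Derivation:
Gen 0: 1110010000
Gen 1 (rule 54): 0001111000
Gen 2 (rule 135): 1110110011
Gen 3 (rule 26): 1000101110
Gen 4 (rule 126): 1101111011
Gen 5 (rule 54): 0010000100
Gen 6 (rule 135): 1110111101
Gen 7 (rule 26): 1000100000
Gen 8 (rule 126): 1101110000
Gen 9 (rule 54): 0010001000
Gen 10 (rule 135): 1110111011
Gen 11 (rule 26): 1000100010
Gen 12 (rule 126): 1101110111
Gen 13 (rule 54): 0010001000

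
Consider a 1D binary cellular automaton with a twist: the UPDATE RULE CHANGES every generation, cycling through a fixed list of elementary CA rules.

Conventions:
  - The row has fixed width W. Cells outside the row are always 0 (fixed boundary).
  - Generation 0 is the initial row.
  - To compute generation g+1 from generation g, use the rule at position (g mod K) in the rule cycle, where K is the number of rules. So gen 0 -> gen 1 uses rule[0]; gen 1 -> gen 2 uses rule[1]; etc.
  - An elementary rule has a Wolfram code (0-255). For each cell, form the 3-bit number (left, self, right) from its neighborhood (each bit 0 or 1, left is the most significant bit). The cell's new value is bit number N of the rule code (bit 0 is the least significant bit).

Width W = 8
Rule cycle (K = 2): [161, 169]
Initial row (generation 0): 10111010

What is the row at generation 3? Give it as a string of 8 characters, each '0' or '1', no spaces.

Answer: 10010000

Derivation:
Gen 0: 10111010
Gen 1 (rule 161): 01010100
Gen 2 (rule 169): 00101001
Gen 3 (rule 161): 10010000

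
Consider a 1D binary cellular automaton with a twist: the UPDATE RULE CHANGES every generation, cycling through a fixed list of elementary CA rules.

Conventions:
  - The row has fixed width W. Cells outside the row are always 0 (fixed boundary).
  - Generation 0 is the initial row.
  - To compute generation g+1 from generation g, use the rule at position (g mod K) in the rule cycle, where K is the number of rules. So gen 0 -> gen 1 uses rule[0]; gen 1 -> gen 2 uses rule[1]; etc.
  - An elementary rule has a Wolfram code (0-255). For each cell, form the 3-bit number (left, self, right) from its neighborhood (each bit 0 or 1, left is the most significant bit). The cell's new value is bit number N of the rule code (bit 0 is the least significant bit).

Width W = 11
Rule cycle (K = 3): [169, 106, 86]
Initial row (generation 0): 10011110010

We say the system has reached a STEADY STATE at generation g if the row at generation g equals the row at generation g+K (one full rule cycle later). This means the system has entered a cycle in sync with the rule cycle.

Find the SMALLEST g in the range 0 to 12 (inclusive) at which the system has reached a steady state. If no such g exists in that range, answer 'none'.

Answer: none

Derivation:
Gen 0: 10011110010
Gen 1 (rule 169): 00011100000
Gen 2 (rule 106): 00110100000
Gen 3 (rule 86): 01010110000
Gen 4 (rule 169): 00101100111
Gen 5 (rule 106): 01011101101
Gen 6 (rule 86): 11000100101
Gen 7 (rule 169): 10010000010
Gen 8 (rule 106): 00100000100
Gen 9 (rule 86): 01110001110
Gen 10 (rule 169): 01100101100
Gen 11 (rule 106): 11101011100
Gen 12 (rule 86): 00101000110
Gen 13 (rule 169): 10010010100
Gen 14 (rule 106): 00100101000
Gen 15 (rule 86): 01111101100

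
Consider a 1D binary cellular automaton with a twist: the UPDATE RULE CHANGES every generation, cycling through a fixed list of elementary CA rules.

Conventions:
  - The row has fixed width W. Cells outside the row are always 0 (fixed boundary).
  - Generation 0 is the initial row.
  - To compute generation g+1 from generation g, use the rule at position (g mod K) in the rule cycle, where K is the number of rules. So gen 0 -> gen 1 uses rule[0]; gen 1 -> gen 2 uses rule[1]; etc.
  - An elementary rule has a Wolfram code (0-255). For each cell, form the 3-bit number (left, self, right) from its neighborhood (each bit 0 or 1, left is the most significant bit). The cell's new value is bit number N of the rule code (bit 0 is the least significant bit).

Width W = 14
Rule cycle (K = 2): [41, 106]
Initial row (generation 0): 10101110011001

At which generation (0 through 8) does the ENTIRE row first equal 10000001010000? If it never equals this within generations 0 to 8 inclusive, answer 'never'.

Answer: 5

Derivation:
Gen 0: 10101110011001
Gen 1 (rule 41): 01011000010000
Gen 2 (rule 106): 10111000100000
Gen 3 (rule 41): 01100010001111
Gen 4 (rule 106): 11100100011001
Gen 5 (rule 41): 10000001010000
Gen 6 (rule 106): 00000010100000
Gen 7 (rule 41): 11111001001111
Gen 8 (rule 106): 10001010011001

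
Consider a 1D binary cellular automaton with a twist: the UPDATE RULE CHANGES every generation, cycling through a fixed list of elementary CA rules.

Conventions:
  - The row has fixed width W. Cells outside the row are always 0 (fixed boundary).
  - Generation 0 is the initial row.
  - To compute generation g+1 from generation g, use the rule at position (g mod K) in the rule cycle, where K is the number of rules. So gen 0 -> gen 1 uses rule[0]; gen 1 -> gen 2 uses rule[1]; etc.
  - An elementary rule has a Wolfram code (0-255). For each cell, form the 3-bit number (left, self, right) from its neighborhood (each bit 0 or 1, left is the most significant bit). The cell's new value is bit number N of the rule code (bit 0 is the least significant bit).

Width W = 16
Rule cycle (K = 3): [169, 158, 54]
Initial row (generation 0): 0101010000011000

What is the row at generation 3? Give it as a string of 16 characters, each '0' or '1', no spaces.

Gen 0: 0101010000011000
Gen 1 (rule 169): 0010100111010011
Gen 2 (rule 158): 0110111110011110
Gen 3 (rule 54): 1001000001100001

Answer: 1001000001100001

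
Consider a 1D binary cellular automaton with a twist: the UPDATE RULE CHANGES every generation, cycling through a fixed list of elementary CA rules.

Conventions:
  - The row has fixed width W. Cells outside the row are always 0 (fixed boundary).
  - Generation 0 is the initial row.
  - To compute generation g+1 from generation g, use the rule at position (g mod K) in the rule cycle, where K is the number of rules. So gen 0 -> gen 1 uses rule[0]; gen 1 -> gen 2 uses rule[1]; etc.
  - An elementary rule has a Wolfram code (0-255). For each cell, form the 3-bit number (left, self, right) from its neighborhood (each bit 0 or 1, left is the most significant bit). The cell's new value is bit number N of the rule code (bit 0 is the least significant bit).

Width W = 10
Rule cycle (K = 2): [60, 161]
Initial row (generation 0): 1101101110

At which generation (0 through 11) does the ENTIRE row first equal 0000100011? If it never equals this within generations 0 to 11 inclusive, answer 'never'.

Gen 0: 1101101110
Gen 1 (rule 60): 1011011001
Gen 2 (rule 161): 0100100000
Gen 3 (rule 60): 0110110000
Gen 4 (rule 161): 0001000111
Gen 5 (rule 60): 0001100100
Gen 6 (rule 161): 1100000001
Gen 7 (rule 60): 1010000001
Gen 8 (rule 161): 0100111100
Gen 9 (rule 60): 0110100010
Gen 10 (rule 161): 0001001000
Gen 11 (rule 60): 0001101100

Answer: never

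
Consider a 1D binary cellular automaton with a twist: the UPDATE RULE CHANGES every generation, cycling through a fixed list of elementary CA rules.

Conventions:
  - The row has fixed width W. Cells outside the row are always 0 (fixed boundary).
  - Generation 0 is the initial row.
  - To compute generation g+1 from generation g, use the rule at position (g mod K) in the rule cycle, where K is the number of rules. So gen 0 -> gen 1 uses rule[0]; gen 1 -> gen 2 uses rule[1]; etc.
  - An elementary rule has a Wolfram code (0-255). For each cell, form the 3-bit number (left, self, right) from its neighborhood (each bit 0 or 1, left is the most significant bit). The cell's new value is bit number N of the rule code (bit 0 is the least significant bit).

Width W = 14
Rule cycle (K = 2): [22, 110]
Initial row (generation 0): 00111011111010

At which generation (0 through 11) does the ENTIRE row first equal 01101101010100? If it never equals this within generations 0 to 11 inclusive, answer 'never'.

Answer: never

Derivation:
Gen 0: 00111011111010
Gen 1 (rule 22): 01000000000011
Gen 2 (rule 110): 11000000000111
Gen 3 (rule 22): 00100000001000
Gen 4 (rule 110): 01100000011000
Gen 5 (rule 22): 10010000100100
Gen 6 (rule 110): 10110001101100
Gen 7 (rule 22): 10001010000010
Gen 8 (rule 110): 10011110000110
Gen 9 (rule 22): 11100001001001
Gen 10 (rule 110): 10100011011011
Gen 11 (rule 22): 10110100000000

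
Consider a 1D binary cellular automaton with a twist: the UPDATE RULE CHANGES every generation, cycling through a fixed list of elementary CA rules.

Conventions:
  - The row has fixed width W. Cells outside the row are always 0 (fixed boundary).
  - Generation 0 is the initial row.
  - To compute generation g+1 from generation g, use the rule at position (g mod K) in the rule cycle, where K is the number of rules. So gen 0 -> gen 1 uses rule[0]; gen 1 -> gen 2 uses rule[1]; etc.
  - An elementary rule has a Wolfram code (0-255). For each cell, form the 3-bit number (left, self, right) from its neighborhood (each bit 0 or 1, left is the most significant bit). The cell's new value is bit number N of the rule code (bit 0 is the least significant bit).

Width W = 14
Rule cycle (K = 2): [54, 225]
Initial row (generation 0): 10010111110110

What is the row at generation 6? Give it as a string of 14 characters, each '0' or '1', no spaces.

Answer: 00000101110011

Derivation:
Gen 0: 10010111110110
Gen 1 (rule 54): 11111000001001
Gen 2 (rule 225): 01111011100000
Gen 3 (rule 54): 10000100010000
Gen 4 (rule 225): 00110001000111
Gen 5 (rule 54): 01001011101000
Gen 6 (rule 225): 00000101110011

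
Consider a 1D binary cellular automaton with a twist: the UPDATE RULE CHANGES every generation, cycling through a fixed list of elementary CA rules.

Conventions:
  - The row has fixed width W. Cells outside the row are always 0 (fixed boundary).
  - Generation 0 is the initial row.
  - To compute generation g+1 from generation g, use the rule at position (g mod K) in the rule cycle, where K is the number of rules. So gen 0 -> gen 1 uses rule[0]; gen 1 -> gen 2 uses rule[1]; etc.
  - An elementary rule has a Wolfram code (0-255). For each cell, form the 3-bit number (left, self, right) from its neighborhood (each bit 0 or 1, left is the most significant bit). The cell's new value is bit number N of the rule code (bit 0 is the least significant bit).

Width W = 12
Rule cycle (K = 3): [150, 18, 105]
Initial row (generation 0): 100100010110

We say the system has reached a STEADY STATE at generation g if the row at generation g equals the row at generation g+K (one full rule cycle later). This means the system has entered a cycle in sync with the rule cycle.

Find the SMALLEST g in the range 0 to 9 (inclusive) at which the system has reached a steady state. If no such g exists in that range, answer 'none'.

Answer: 5

Derivation:
Gen 0: 100100010110
Gen 1 (rule 150): 111110110001
Gen 2 (rule 18): 000000001010
Gen 3 (rule 105): 111111100100
Gen 4 (rule 150): 011111011110
Gen 5 (rule 18): 100000000001
Gen 6 (rule 105): 001111111100
Gen 7 (rule 150): 010111111010
Gen 8 (rule 18): 100000000001
Gen 9 (rule 105): 001111111100
Gen 10 (rule 150): 010111111010
Gen 11 (rule 18): 100000000001
Gen 12 (rule 105): 001111111100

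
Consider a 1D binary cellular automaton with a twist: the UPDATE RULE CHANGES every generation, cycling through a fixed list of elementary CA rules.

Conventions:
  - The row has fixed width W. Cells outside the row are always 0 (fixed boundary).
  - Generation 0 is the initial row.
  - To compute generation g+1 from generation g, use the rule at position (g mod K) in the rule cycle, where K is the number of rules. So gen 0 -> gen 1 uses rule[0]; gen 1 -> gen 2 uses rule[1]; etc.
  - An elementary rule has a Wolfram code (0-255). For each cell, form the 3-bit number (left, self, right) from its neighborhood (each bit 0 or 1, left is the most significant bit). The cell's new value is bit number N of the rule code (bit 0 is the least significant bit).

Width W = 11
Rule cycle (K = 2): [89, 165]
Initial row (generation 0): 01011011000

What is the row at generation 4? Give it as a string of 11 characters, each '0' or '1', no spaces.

Gen 0: 01011011000
Gen 1 (rule 89): 00011011111
Gen 2 (rule 165): 11000101110
Gen 3 (rule 89): 11110001011
Gen 4 (rule 165): 01100101100

Answer: 01100101100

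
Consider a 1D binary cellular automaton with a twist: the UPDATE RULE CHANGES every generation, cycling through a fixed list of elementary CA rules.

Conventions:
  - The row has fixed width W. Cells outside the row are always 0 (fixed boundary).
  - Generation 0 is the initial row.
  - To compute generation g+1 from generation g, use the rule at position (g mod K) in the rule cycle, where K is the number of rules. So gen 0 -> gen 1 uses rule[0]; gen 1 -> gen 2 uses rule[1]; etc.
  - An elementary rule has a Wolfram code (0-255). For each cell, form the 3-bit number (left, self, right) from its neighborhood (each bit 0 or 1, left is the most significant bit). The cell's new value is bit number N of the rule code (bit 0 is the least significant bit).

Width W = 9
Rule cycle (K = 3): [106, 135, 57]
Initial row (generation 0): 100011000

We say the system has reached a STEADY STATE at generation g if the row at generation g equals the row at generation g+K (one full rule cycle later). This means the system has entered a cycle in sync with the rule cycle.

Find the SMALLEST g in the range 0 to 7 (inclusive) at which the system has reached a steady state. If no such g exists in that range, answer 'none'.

Gen 0: 100011000
Gen 1 (rule 106): 000111000
Gen 2 (rule 135): 111010011
Gen 3 (rule 57): 100101010
Gen 4 (rule 106): 001010100
Gen 5 (rule 135): 111010101
Gen 6 (rule 57): 100101010
Gen 7 (rule 106): 001010100
Gen 8 (rule 135): 111010101
Gen 9 (rule 57): 100101010
Gen 10 (rule 106): 001010100

Answer: 3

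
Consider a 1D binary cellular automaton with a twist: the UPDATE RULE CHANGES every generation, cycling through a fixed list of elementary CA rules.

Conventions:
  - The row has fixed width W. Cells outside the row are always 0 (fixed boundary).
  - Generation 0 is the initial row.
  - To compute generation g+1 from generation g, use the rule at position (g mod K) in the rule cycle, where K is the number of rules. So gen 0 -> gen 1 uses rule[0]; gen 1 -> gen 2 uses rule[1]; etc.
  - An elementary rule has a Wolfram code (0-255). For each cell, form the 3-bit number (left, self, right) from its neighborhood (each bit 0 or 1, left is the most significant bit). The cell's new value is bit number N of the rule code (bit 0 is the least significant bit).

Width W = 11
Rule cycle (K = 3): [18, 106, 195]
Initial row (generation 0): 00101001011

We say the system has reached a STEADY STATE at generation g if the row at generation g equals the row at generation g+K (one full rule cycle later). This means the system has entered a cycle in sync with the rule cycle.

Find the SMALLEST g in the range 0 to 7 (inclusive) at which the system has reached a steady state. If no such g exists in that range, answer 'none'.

Answer: 4

Derivation:
Gen 0: 00101001011
Gen 1 (rule 18): 01000110000
Gen 2 (rule 106): 10001110000
Gen 3 (rule 195): 00110110111
Gen 4 (rule 18): 01000000000
Gen 5 (rule 106): 10000000000
Gen 6 (rule 195): 00111111111
Gen 7 (rule 18): 01000000000
Gen 8 (rule 106): 10000000000
Gen 9 (rule 195): 00111111111
Gen 10 (rule 18): 01000000000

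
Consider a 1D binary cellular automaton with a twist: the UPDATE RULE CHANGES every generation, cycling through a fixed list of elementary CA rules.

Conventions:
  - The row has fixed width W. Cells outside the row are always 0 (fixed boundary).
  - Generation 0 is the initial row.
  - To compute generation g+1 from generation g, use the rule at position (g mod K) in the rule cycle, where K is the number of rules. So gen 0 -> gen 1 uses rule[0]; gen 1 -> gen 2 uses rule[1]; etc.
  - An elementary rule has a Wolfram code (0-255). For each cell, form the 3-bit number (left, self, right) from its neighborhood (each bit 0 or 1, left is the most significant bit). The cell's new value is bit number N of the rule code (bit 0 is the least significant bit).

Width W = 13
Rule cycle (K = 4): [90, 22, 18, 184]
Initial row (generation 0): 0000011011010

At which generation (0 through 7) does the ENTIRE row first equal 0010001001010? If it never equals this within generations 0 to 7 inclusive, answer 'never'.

Gen 0: 0000011011010
Gen 1 (rule 90): 0000111011001
Gen 2 (rule 22): 0001000000111
Gen 3 (rule 18): 0010100001000
Gen 4 (rule 184): 0001010000100
Gen 5 (rule 90): 0010001001010
Gen 6 (rule 22): 0111011111011
Gen 7 (rule 18): 1000000000000

Answer: 5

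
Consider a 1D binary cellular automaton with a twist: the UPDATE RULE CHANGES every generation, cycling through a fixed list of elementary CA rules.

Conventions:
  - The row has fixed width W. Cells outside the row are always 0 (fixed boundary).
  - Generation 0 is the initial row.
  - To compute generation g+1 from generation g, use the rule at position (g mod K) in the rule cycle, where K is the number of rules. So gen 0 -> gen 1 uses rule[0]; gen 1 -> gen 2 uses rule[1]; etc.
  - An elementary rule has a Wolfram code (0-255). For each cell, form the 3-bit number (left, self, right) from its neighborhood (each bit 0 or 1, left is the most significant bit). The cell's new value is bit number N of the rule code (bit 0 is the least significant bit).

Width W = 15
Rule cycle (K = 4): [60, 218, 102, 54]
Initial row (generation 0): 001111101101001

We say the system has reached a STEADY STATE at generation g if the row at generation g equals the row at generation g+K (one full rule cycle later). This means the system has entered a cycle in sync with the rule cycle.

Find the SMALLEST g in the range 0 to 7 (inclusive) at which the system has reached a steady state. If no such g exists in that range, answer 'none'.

Gen 0: 001111101101001
Gen 1 (rule 60): 001000011011101
Gen 2 (rule 218): 010100111011100
Gen 3 (rule 102): 111101001100100
Gen 4 (rule 54): 000011110011110
Gen 5 (rule 60): 000010001010001
Gen 6 (rule 218): 000101010001010
Gen 7 (rule 102): 001111110011110
Gen 8 (rule 54): 010000001100001
Gen 9 (rule 60): 011000001010001
Gen 10 (rule 218): 111100010001010
Gen 11 (rule 102): 000100110011110

Answer: none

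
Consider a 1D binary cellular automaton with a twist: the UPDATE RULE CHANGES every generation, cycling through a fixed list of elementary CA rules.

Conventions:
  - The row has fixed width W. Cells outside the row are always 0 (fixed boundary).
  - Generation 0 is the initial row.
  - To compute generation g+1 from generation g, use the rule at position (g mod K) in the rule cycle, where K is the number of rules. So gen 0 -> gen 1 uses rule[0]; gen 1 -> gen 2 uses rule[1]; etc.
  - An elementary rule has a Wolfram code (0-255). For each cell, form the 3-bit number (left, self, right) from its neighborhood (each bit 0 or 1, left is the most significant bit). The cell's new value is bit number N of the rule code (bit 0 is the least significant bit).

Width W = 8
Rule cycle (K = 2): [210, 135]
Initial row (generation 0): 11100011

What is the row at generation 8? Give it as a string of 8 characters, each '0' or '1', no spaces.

Gen 0: 11100011
Gen 1 (rule 210): 01110101
Gen 2 (rule 135): 10100101
Gen 3 (rule 210): 00011000
Gen 4 (rule 135): 11100011
Gen 5 (rule 210): 01110101
Gen 6 (rule 135): 10100101
Gen 7 (rule 210): 00011000
Gen 8 (rule 135): 11100011

Answer: 11100011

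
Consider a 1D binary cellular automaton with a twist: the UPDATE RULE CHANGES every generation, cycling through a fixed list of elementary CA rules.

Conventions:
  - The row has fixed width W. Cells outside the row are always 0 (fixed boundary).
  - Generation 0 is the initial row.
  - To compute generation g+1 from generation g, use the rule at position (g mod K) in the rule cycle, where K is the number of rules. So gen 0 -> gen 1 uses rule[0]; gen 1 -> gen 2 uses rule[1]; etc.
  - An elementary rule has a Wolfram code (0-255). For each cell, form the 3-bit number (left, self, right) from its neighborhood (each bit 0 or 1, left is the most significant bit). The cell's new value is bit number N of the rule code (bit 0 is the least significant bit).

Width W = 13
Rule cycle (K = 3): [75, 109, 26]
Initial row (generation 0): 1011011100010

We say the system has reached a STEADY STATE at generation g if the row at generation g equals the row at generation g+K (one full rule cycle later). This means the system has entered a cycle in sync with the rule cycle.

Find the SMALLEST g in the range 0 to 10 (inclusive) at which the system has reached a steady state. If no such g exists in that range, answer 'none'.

Answer: none

Derivation:
Gen 0: 1011011100010
Gen 1 (rule 75): 0011010101100
Gen 2 (rule 109): 1011111111101
Gen 3 (rule 26): 0010000000000
Gen 4 (rule 75): 1100111111111
Gen 5 (rule 109): 1100100000001
Gen 6 (rule 26): 1011010000010
Gen 7 (rule 75): 0011000111100
Gen 8 (rule 109): 1011010100101
Gen 9 (rule 26): 0010000011000
Gen 10 (rule 75): 1100111111011
Gen 11 (rule 109): 1100100001111
Gen 12 (rule 26): 1011010011000
Gen 13 (rule 75): 0011000111011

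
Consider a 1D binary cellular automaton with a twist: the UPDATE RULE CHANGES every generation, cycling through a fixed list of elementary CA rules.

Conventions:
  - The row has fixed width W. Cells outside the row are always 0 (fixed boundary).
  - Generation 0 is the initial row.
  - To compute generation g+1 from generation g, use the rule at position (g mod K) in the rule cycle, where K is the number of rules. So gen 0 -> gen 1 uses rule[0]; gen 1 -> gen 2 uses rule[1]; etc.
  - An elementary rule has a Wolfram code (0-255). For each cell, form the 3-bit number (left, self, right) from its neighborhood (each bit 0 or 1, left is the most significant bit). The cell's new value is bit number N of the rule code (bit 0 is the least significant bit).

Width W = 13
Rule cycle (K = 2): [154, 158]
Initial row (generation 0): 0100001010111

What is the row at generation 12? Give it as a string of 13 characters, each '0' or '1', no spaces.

Answer: 1010011010111

Derivation:
Gen 0: 0100001010111
Gen 1 (rule 154): 1010010000110
Gen 2 (rule 158): 1011111001101
Gen 3 (rule 154): 0011110111000
Gen 4 (rule 158): 0111100110100
Gen 5 (rule 154): 1111011100010
Gen 6 (rule 158): 1110011010111
Gen 7 (rule 154): 1101110000110
Gen 8 (rule 158): 1001101001101
Gen 9 (rule 154): 0111000111000
Gen 10 (rule 158): 1110101110100
Gen 11 (rule 154): 1100001100010
Gen 12 (rule 158): 1010011010111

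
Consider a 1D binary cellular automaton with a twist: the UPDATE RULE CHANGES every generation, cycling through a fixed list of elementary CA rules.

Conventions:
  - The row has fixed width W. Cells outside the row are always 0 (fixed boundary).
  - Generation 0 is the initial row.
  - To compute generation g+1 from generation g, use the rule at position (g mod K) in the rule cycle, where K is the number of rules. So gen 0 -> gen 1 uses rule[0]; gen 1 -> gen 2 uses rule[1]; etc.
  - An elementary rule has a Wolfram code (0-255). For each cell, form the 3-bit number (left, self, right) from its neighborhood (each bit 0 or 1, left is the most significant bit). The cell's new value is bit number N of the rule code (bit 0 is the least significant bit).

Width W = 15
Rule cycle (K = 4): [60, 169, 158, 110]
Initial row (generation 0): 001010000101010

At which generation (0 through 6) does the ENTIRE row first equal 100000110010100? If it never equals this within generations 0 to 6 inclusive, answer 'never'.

Gen 0: 001010000101010
Gen 1 (rule 60): 001111000111111
Gen 2 (rule 169): 101110010111110
Gen 3 (rule 158): 101101110111101
Gen 4 (rule 110): 111111011100111
Gen 5 (rule 60): 100000110010100
Gen 6 (rule 169): 001110100001001

Answer: 5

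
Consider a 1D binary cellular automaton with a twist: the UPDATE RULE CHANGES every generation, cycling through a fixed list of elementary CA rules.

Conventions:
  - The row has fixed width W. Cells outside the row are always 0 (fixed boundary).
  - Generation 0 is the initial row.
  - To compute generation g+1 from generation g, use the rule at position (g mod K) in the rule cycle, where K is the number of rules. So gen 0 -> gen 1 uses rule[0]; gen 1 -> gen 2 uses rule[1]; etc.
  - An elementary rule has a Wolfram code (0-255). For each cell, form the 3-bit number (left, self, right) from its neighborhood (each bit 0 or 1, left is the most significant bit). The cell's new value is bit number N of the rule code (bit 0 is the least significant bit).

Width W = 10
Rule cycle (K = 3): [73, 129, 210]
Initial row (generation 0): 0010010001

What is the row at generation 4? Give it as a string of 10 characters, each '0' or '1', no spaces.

Gen 0: 0010010001
Gen 1 (rule 73): 1000000100
Gen 2 (rule 129): 0011110001
Gen 3 (rule 210): 0101111010
Gen 4 (rule 73): 0001001000

Answer: 0001001000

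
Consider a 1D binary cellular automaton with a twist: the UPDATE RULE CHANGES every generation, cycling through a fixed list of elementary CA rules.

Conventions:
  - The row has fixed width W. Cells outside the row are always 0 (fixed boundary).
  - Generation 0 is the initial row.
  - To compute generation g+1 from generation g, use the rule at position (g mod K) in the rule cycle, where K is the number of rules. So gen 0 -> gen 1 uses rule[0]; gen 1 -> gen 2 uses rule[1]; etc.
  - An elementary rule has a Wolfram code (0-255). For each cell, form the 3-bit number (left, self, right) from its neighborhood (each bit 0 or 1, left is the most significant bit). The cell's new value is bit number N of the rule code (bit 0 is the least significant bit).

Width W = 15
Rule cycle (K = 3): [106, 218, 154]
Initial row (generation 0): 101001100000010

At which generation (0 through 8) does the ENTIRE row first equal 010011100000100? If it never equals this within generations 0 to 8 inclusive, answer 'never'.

Answer: 1

Derivation:
Gen 0: 101001100000010
Gen 1 (rule 106): 010011100000100
Gen 2 (rule 218): 101111110001010
Gen 3 (rule 154): 001111101010001
Gen 4 (rule 106): 011000110100010
Gen 5 (rule 218): 111101110010101
Gen 6 (rule 154): 111001101100000
Gen 7 (rule 106): 101011111100000
Gen 8 (rule 218): 000011111110000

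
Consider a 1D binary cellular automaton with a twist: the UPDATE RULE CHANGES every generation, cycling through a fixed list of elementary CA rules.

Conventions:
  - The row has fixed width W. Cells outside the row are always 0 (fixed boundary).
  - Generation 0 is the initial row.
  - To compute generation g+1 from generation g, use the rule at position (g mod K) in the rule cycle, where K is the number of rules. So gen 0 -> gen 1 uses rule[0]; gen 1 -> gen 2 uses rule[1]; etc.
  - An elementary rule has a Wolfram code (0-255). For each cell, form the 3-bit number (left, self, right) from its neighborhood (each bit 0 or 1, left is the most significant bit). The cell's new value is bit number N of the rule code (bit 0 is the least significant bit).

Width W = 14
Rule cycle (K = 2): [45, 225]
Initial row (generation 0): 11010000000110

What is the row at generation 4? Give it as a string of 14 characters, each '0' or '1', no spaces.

Answer: 00111010111100

Derivation:
Gen 0: 11010000000110
Gen 1 (rule 45): 10110111110100
Gen 2 (rule 225): 01011011111001
Gen 3 (rule 45): 01110110000001
Gen 4 (rule 225): 00111010111100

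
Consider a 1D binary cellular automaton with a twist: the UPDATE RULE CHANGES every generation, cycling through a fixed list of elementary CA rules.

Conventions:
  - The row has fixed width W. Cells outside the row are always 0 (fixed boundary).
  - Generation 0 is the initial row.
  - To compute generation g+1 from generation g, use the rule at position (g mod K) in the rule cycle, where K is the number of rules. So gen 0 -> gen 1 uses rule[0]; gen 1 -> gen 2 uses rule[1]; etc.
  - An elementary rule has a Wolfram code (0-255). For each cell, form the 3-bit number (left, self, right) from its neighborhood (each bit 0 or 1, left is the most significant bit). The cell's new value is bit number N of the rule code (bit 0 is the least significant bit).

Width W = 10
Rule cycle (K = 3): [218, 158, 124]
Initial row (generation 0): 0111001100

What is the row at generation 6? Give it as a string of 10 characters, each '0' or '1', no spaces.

Answer: 1011010011

Derivation:
Gen 0: 0111001100
Gen 1 (rule 218): 1111111110
Gen 2 (rule 158): 1111111101
Gen 3 (rule 124): 1000000111
Gen 4 (rule 218): 0100001111
Gen 5 (rule 158): 1110011110
Gen 6 (rule 124): 1011010011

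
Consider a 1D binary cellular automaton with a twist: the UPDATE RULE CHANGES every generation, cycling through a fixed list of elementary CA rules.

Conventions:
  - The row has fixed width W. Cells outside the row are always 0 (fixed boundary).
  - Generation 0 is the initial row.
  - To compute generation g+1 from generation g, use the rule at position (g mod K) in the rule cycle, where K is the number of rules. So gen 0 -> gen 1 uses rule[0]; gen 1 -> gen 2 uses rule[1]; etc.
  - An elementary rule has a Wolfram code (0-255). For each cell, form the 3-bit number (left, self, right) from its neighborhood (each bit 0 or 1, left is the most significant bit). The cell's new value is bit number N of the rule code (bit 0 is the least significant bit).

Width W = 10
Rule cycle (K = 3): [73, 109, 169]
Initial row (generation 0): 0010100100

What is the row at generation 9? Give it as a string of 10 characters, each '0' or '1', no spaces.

Gen 0: 0010100100
Gen 1 (rule 73): 1000000001
Gen 2 (rule 109): 1011111101
Gen 3 (rule 169): 0111111010
Gen 4 (rule 73): 0100001000
Gen 5 (rule 109): 0101101011
Gen 6 (rule 169): 0011010110
Gen 7 (rule 73): 1011000110
Gen 8 (rule 109): 1111010110
Gen 9 (rule 169): 1110101100

Answer: 1110101100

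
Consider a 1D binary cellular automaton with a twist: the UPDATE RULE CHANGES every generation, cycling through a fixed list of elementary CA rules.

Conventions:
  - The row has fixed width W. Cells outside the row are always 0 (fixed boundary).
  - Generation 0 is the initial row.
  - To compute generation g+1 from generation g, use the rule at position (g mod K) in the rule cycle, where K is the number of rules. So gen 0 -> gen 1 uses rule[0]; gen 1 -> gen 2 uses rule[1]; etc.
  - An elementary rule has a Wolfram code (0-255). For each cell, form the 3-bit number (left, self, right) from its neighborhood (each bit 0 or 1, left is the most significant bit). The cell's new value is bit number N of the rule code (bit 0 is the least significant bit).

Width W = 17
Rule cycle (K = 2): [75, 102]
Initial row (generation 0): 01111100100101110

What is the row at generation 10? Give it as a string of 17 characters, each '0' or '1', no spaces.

Gen 0: 01111100100101110
Gen 1 (rule 75): 11000101001001010
Gen 2 (rule 102): 01001111011011110
Gen 3 (rule 75): 10011001011010010
Gen 4 (rule 102): 10101011101110110
Gen 5 (rule 75): 00000010101010110
Gen 6 (rule 102): 00000111111111010
Gen 7 (rule 75): 11111100000001000
Gen 8 (rule 102): 00000100000011000
Gen 9 (rule 75): 11111001111111011
Gen 10 (rule 102): 00001010000001101

Answer: 00001010000001101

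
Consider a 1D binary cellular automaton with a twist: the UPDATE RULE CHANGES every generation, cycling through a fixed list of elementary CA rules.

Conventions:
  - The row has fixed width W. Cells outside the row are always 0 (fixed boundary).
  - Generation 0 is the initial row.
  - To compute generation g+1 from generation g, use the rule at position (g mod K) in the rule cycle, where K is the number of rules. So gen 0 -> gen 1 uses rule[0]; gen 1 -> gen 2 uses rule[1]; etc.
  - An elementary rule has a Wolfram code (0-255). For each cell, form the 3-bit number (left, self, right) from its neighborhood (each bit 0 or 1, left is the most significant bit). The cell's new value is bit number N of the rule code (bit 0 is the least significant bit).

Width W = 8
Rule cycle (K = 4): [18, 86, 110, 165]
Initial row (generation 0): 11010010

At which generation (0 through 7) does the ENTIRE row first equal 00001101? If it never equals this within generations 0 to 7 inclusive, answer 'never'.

Gen 0: 11010010
Gen 1 (rule 18): 00001101
Gen 2 (rule 86): 00010101
Gen 3 (rule 110): 00111111
Gen 4 (rule 165): 10011110
Gen 5 (rule 18): 01100001
Gen 6 (rule 86): 10110011
Gen 7 (rule 110): 11110111

Answer: 1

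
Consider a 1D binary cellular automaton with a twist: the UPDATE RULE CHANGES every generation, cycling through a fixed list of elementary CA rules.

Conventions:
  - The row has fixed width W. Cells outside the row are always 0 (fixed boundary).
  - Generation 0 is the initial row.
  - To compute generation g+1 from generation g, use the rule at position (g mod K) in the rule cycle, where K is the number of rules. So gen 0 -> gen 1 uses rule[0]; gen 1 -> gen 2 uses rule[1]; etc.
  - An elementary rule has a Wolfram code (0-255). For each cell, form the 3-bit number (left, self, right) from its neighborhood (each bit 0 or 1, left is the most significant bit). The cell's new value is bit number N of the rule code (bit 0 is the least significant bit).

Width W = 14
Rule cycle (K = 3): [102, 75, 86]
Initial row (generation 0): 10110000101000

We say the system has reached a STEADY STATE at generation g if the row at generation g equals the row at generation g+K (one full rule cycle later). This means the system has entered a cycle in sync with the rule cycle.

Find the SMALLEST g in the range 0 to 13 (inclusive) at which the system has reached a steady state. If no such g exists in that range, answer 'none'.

Answer: none

Derivation:
Gen 0: 10110000101000
Gen 1 (rule 102): 11010001111000
Gen 2 (rule 75): 11000111001011
Gen 3 (rule 86): 01101001111001
Gen 4 (rule 102): 10111010001011
Gen 5 (rule 75): 00101000110011
Gen 6 (rule 86): 01101101011101
Gen 7 (rule 102): 10110111100111
Gen 8 (rule 75): 00110100101101
Gen 9 (rule 86): 01010111100101
Gen 10 (rule 102): 11111000101111
Gen 11 (rule 75): 10001011001001
Gen 12 (rule 86): 11011001111111
Gen 13 (rule 102): 01101010000001
Gen 14 (rule 75): 11100000111110
Gen 15 (rule 86): 00110001000011
Gen 16 (rule 102): 01010011000101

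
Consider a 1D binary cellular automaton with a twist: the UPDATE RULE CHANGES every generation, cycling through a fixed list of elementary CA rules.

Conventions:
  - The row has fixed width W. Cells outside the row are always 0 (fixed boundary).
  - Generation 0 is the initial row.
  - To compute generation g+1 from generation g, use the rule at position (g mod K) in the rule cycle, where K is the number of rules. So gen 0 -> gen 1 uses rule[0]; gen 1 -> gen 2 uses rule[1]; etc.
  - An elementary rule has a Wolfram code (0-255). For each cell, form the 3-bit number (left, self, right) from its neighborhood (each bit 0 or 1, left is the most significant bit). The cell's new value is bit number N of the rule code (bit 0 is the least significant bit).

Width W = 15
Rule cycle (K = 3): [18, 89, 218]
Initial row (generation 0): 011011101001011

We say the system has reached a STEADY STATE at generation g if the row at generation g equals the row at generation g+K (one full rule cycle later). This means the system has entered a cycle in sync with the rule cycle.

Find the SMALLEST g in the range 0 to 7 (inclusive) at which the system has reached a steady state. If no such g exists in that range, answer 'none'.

Gen 0: 011011101001011
Gen 1 (rule 18): 100000000110000
Gen 2 (rule 89): 011111110111111
Gen 3 (rule 218): 111111110111111
Gen 4 (rule 18): 000000000000000
Gen 5 (rule 89): 111111111111111
Gen 6 (rule 218): 111111111111111
Gen 7 (rule 18): 000000000000000
Gen 8 (rule 89): 111111111111111
Gen 9 (rule 218): 111111111111111
Gen 10 (rule 18): 000000000000000

Answer: 4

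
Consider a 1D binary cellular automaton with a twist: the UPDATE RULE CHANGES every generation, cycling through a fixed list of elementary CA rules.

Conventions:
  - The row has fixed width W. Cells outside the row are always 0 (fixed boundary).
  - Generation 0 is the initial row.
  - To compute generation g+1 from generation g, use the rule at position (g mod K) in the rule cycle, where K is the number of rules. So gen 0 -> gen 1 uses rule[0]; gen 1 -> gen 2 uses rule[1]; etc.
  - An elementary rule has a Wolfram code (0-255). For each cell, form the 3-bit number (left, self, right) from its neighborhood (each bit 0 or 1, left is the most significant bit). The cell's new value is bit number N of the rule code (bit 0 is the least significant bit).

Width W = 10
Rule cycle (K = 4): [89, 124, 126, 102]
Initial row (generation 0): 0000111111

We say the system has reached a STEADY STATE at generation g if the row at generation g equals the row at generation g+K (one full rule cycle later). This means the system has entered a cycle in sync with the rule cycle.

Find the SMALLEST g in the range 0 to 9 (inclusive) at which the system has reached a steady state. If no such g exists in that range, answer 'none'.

Gen 0: 0000111111
Gen 1 (rule 89): 1110100001
Gen 2 (rule 124): 1011110001
Gen 3 (rule 126): 1110011011
Gen 4 (rule 102): 0010101101
Gen 5 (rule 89): 1000001100
Gen 6 (rule 124): 1100001110
Gen 7 (rule 126): 1110011011
Gen 8 (rule 102): 0010101101
Gen 9 (rule 89): 1000001100
Gen 10 (rule 124): 1100001110
Gen 11 (rule 126): 1110011011
Gen 12 (rule 102): 0010101101
Gen 13 (rule 89): 1000001100

Answer: 3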